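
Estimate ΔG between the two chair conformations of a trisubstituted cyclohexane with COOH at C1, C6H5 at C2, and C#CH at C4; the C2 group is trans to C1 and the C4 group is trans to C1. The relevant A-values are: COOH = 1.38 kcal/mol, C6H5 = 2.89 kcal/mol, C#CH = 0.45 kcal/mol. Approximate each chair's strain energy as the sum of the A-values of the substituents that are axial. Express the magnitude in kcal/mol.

4.72 kcal/mol

Chair I (carboxyl axial, phenyl axial, ethynyl axial): E = 4.72 kcal/mol.
Chair II (carboxyl equatorial, phenyl equatorial, ethynyl equatorial): E = 0.00 kcal/mol.
ΔE = 4.72 − 0.00 = 4.72 kcal/mol; chair II is more stable.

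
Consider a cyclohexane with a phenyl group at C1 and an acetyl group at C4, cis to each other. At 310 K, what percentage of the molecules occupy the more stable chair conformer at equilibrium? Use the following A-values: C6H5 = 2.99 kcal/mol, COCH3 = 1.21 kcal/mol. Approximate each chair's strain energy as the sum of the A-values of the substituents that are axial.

C1 and C4 have opposite parity, so for the cis isomer the two substituents are one axial and one equatorial in each chair.
Chair I (phenyl axial, acetyl equatorial): E = 2.99 kcal/mol; chair II (phenyl equatorial, acetyl axial): E = 1.21 kcal/mol.
ΔG = 1.78 kcal/mol between the two chairs.
K = exp(ΔG/RT) with R = 1.987×10⁻³ kcal mol⁻¹ K⁻¹ and T = 310 K gives K ≈ 18.
Fraction in the lower-energy chair = K/(K+1) = 94.7%.

94.7%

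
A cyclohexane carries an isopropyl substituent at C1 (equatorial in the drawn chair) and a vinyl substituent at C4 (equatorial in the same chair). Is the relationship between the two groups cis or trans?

trans

C1 and C4 have opposite parity, so their axial bonds point in opposite directions.
With opposite-parity carbons, two substituents on the same face are one axial and one equatorial; opposite faces give both axial or both equatorial.
Here the groups are equatorial/equatorial → opposite face → trans.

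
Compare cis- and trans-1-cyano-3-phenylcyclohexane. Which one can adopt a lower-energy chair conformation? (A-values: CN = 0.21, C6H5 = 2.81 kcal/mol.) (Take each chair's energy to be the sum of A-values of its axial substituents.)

At 1,3 positions (parity same): cis → (e,e or a,a); trans → (a,e or e,a).
Best chair for cis: E = 0.00 kcal/mol; best chair for trans: E = 0.21 kcal/mol.
The cis isomer is lower by 0.21 kcal/mol.

cis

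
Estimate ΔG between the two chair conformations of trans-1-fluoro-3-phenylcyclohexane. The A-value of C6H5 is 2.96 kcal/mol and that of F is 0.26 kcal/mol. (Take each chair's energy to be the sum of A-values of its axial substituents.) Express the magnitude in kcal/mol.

2.70 kcal/mol

C1 and C3 have the same parity, so for the trans isomer the two substituents are one axial and one equatorial in each chair.
Chair I (phenyl axial, fluoro equatorial): E = 2.96 kcal/mol.
Chair II (phenyl equatorial, fluoro axial): E = 0.26 kcal/mol.
ΔE = 2.96 − 0.26 = 2.70 kcal/mol; chair II is more stable.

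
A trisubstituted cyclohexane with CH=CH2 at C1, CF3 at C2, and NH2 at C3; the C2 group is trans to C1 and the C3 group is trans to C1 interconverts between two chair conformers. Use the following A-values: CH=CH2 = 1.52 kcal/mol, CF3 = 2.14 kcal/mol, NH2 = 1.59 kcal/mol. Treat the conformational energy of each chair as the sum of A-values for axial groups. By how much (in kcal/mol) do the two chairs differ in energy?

Chair I (vinyl axial, trifluoromethyl axial, amino equatorial): E = 3.66 kcal/mol.
Chair II (vinyl equatorial, trifluoromethyl equatorial, amino axial): E = 1.59 kcal/mol.
ΔE = 3.66 − 1.59 = 2.07 kcal/mol; chair II is more stable.

2.07 kcal/mol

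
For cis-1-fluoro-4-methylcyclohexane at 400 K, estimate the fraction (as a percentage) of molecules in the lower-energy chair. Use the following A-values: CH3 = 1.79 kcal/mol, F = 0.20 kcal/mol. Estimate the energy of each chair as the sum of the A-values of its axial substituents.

88.1%

C1 and C4 have opposite parity, so for the cis isomer the two substituents are one axial and one equatorial in each chair.
Chair I (methyl axial, fluoro equatorial): E = 1.79 kcal/mol; chair II (methyl equatorial, fluoro axial): E = 0.20 kcal/mol.
ΔG = 1.59 kcal/mol between the two chairs.
K = exp(ΔG/RT) with R = 1.987×10⁻³ kcal mol⁻¹ K⁻¹ and T = 400 K gives K ≈ 7.39.
Fraction in the lower-energy chair = K/(K+1) = 88.1%.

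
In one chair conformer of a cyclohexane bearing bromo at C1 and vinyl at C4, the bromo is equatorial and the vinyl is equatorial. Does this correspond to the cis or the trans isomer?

trans

C1 and C4 have opposite parity, so their axial bonds point in opposite directions.
With opposite-parity carbons, two substituents on the same face are one axial and one equatorial; opposite faces give both axial or both equatorial.
Here the groups are equatorial/equatorial → opposite face → trans.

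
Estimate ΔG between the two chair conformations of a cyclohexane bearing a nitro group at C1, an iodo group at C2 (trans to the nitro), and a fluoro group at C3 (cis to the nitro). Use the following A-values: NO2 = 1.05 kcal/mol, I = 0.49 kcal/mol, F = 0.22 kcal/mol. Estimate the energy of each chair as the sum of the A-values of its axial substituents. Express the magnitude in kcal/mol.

Chair I (nitro axial, iodo axial, fluoro axial): E = 1.76 kcal/mol.
Chair II (nitro equatorial, iodo equatorial, fluoro equatorial): E = 0.00 kcal/mol.
ΔE = 1.76 − 0.00 = 1.76 kcal/mol; chair II is more stable.

1.76 kcal/mol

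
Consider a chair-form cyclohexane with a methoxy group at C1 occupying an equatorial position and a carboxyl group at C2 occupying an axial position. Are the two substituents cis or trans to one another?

cis

C1 and C2 have opposite parity, so their axial bonds point in opposite directions.
With opposite-parity carbons, two substituents on the same face are one axial and one equatorial; opposite faces give both axial or both equatorial.
Here the groups are equatorial/axial → same face → cis.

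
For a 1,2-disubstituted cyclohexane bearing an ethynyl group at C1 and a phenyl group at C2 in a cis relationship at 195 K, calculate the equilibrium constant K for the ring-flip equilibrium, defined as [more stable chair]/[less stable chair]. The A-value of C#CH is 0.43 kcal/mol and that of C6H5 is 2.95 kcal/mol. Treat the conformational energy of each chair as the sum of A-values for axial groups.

C1 and C2 have opposite parity, so for the cis isomer the two substituents are one axial and one equatorial in each chair.
Chair I (ethynyl axial, phenyl equatorial): E = 0.43 kcal/mol; chair II (ethynyl equatorial, phenyl axial): E = 2.95 kcal/mol.
ΔG = 2.52 kcal/mol between the two chairs.
K = exp(ΔG/RT) with R = 1.987×10⁻³ kcal mol⁻¹ K⁻¹ and T = 195 K gives K ≈ 668.

K ≈ 668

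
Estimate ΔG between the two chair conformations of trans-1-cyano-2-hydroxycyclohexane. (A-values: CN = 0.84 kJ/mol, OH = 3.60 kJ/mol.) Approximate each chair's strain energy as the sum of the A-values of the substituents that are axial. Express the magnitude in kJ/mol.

4.44 kJ/mol

C1 and C2 have opposite parity, so for the trans isomer the two substituents are e,e in one chair and a,a in the other.
Chair I (cyano axial, hydroxyl axial): E = 4.44 kJ/mol.
Chair II (cyano equatorial, hydroxyl equatorial): E = 0.00 kJ/mol.
ΔE = 4.44 − 0.00 = 4.44 kJ/mol; chair II is more stable.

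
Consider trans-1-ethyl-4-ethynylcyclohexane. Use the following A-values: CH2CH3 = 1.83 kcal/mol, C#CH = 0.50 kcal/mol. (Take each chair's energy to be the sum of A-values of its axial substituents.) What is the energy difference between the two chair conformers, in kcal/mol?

2.33 kcal/mol

C1 and C4 have opposite parity, so for the trans isomer the two substituents are e,e in one chair and a,a in the other.
Chair I (ethyl axial, ethynyl axial): E = 2.33 kcal/mol.
Chair II (ethyl equatorial, ethynyl equatorial): E = 0.00 kcal/mol.
ΔE = 2.33 − 0.00 = 2.33 kcal/mol; chair II is more stable.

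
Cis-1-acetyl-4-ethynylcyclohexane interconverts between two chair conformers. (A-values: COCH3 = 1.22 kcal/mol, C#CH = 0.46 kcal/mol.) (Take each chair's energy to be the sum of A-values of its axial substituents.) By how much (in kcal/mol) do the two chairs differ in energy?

C1 and C4 have opposite parity, so for the cis isomer the two substituents are one axial and one equatorial in each chair.
Chair I (acetyl axial, ethynyl equatorial): E = 1.22 kcal/mol.
Chair II (acetyl equatorial, ethynyl axial): E = 0.46 kcal/mol.
ΔE = 1.22 − 0.46 = 0.76 kcal/mol; chair II is more stable.

0.76 kcal/mol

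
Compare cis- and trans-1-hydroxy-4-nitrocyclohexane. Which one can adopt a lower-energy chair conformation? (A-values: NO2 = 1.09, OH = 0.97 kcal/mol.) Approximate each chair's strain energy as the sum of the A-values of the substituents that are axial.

trans

At 1,4 positions (parity opposite): cis → (a,e or e,a); trans → (e,e or a,a).
Best chair for cis: E = 0.97 kcal/mol; best chair for trans: E = 0.00 kcal/mol.
The trans isomer is lower by 0.97 kcal/mol.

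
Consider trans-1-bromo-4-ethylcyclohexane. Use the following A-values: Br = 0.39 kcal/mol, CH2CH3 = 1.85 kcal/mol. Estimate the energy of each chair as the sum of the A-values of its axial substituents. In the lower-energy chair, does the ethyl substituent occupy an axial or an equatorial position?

C1 and C4 have opposite parity, so for the trans isomer the two substituents are e,e in one chair and a,a in the other.
Chair I (bromo axial, ethyl axial): E = 2.24 kcal/mol.
Chair II (bromo equatorial, ethyl equatorial): E = 0.00 kcal/mol.
Chair II is the more stable (lower-energy) conformer, and in that chair the ethyl group is equatorial.

equatorial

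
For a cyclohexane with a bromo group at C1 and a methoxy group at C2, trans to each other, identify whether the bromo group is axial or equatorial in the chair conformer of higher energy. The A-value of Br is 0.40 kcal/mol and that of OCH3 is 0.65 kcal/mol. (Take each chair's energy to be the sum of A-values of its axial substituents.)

axial

C1 and C2 have opposite parity, so for the trans isomer the two substituents are e,e in one chair and a,a in the other.
Chair I (bromo axial, methoxy axial): E = 1.05 kcal/mol.
Chair II (bromo equatorial, methoxy equatorial): E = 0.00 kcal/mol.
Chair I is the less stable (higher-energy) conformer, and in that chair the bromo group is axial.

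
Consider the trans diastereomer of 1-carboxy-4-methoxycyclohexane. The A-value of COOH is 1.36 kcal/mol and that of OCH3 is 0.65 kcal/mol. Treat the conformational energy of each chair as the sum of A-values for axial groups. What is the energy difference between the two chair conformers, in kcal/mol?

C1 and C4 have opposite parity, so for the trans isomer the two substituents are e,e in one chair and a,a in the other.
Chair I (carboxyl axial, methoxy axial): E = 2.01 kcal/mol.
Chair II (carboxyl equatorial, methoxy equatorial): E = 0.00 kcal/mol.
ΔE = 2.01 − 0.00 = 2.01 kcal/mol; chair II is more stable.

2.01 kcal/mol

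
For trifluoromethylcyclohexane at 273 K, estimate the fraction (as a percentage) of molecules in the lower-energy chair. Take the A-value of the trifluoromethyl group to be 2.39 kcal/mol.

One chair has the trifluoromethyl group axial (E = 2.39 kcal/mol) and the other has it equatorial (E = 0).
ΔG = 2.39 kcal/mol between the two chairs.
K = exp(ΔG/RT) with R = 1.987×10⁻³ kcal mol⁻¹ K⁻¹ and T = 273 K gives K ≈ 81.9.
Fraction in the lower-energy chair = K/(K+1) = 98.8%.

98.8%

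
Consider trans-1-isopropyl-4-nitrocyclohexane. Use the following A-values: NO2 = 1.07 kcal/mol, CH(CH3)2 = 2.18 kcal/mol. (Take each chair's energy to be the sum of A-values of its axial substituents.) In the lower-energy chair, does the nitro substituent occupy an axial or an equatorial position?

C1 and C4 have opposite parity, so for the trans isomer the two substituents are e,e in one chair and a,a in the other.
Chair I (nitro axial, isopropyl axial): E = 3.25 kcal/mol.
Chair II (nitro equatorial, isopropyl equatorial): E = 0.00 kcal/mol.
Chair II is the more stable (lower-energy) conformer, and in that chair the nitro group is equatorial.

equatorial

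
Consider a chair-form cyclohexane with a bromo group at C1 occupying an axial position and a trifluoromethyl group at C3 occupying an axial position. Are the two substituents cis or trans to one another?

cis

C1 and C3 have the same parity, so their axial bonds point in the same direction.
With same-parity carbons, two substituents on the same face are both axial or both equatorial; opposite faces give one of each.
Here the groups are axial/axial → same face → cis.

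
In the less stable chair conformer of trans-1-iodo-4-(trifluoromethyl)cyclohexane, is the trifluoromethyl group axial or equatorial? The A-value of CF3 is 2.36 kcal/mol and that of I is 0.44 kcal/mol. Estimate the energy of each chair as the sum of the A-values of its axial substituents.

axial

C1 and C4 have opposite parity, so for the trans isomer the two substituents are e,e in one chair and a,a in the other.
Chair I (trifluoromethyl axial, iodo axial): E = 2.80 kcal/mol.
Chair II (trifluoromethyl equatorial, iodo equatorial): E = 0.00 kcal/mol.
Chair I is the less stable (higher-energy) conformer, and in that chair the trifluoromethyl group is axial.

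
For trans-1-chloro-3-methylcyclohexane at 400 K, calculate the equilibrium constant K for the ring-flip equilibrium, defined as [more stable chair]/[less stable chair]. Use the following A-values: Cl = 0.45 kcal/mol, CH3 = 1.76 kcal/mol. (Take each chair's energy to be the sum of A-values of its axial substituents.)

C1 and C3 have the same parity, so for the trans isomer the two substituents are one axial and one equatorial in each chair.
Chair I (chloro axial, methyl equatorial): E = 0.45 kcal/mol; chair II (chloro equatorial, methyl axial): E = 1.76 kcal/mol.
ΔG = 1.31 kcal/mol between the two chairs.
K = exp(ΔG/RT) with R = 1.987×10⁻³ kcal mol⁻¹ K⁻¹ and T = 400 K gives K ≈ 5.2.

K ≈ 5.20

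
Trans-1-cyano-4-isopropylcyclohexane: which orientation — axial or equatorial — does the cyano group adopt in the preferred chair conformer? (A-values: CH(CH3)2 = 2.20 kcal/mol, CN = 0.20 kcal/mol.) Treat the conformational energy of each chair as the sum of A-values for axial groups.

equatorial

C1 and C4 have opposite parity, so for the trans isomer the two substituents are e,e in one chair and a,a in the other.
Chair I (isopropyl axial, cyano axial): E = 2.40 kcal/mol.
Chair II (isopropyl equatorial, cyano equatorial): E = 0.00 kcal/mol.
Chair II is the more stable (lower-energy) conformer, and in that chair the cyano group is equatorial.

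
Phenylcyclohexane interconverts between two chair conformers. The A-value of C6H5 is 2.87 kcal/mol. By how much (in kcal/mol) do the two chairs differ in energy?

2.87 kcal/mol

A monosubstituted cyclohexane has one chair with the phenyl group axial (E = A = 2.87 kcal/mol) and one with it equatorial (E = 0).
ΔE = 2.87 − 0 = 2.87 kcal/mol.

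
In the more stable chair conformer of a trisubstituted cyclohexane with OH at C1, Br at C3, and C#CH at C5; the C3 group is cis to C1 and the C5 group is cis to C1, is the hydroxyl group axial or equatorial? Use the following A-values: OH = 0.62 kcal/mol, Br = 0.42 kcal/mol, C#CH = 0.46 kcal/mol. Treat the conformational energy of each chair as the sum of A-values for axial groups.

Chair I (hydroxyl axial, bromo axial, ethynyl axial): E = 1.50 kcal/mol.
Chair II (hydroxyl equatorial, bromo equatorial, ethynyl equatorial): E = 0.00 kcal/mol.
Chair II is the more stable (lower-energy) conformer, and in that chair the hydroxyl group is equatorial.

equatorial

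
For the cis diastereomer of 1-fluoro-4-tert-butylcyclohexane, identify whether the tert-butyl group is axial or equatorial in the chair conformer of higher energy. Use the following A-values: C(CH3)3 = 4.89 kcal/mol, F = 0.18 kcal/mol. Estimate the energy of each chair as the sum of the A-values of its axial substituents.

C1 and C4 have opposite parity, so for the cis isomer the two substituents are one axial and one equatorial in each chair.
Chair I (tert-butyl axial, fluoro equatorial): E = 4.89 kcal/mol.
Chair II (tert-butyl equatorial, fluoro axial): E = 0.18 kcal/mol.
Chair I is the less stable (higher-energy) conformer, and in that chair the tert-butyl group is axial.

axial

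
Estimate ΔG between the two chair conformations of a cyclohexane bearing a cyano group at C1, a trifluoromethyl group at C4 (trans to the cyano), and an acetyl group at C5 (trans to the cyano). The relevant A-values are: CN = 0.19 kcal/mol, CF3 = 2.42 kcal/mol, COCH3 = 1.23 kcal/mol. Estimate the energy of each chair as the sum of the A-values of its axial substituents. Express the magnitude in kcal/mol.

1.38 kcal/mol

Chair I (cyano axial, trifluoromethyl axial, acetyl equatorial): E = 2.61 kcal/mol.
Chair II (cyano equatorial, trifluoromethyl equatorial, acetyl axial): E = 1.23 kcal/mol.
ΔE = 2.61 − 1.23 = 1.38 kcal/mol; chair II is more stable.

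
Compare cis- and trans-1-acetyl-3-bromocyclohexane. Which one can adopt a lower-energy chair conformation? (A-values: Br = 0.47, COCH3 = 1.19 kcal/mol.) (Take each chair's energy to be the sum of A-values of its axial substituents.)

At 1,3 positions (parity same): cis → (e,e or a,a); trans → (a,e or e,a).
Best chair for cis: E = 0.00 kcal/mol; best chair for trans: E = 0.47 kcal/mol.
The cis isomer is lower by 0.47 kcal/mol.

cis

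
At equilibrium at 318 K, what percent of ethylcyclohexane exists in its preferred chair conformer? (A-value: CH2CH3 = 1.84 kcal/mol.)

One chair has the ethyl group axial (E = 1.84 kcal/mol) and the other has it equatorial (E = 0).
ΔG = 1.84 kcal/mol between the two chairs.
K = exp(ΔG/RT) with R = 1.987×10⁻³ kcal mol⁻¹ K⁻¹ and T = 318 K gives K ≈ 18.4.
Fraction in the lower-energy chair = K/(K+1) = 94.8%.

94.8%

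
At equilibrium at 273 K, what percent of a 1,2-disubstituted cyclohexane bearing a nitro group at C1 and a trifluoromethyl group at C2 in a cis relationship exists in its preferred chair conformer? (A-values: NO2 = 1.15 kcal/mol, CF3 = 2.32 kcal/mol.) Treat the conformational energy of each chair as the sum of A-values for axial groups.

C1 and C2 have opposite parity, so for the cis isomer the two substituents are one axial and one equatorial in each chair.
Chair I (nitro axial, trifluoromethyl equatorial): E = 1.15 kcal/mol; chair II (nitro equatorial, trifluoromethyl axial): E = 2.32 kcal/mol.
ΔG = 1.17 kcal/mol between the two chairs.
K = exp(ΔG/RT) with R = 1.987×10⁻³ kcal mol⁻¹ K⁻¹ and T = 273 K gives K ≈ 8.64.
Fraction in the lower-energy chair = K/(K+1) = 89.6%.

89.6%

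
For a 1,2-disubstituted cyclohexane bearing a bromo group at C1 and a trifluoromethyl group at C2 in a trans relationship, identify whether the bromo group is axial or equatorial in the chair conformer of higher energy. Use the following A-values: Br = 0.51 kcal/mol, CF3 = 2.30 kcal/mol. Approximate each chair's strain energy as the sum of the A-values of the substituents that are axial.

axial

C1 and C2 have opposite parity, so for the trans isomer the two substituents are e,e in one chair and a,a in the other.
Chair I (bromo axial, trifluoromethyl axial): E = 2.81 kcal/mol.
Chair II (bromo equatorial, trifluoromethyl equatorial): E = 0.00 kcal/mol.
Chair I is the less stable (higher-energy) conformer, and in that chair the bromo group is axial.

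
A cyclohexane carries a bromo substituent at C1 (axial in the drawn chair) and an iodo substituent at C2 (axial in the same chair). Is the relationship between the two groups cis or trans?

trans

C1 and C2 have opposite parity, so their axial bonds point in opposite directions.
With opposite-parity carbons, two substituents on the same face are one axial and one equatorial; opposite faces give both axial or both equatorial.
Here the groups are axial/axial → opposite face → trans.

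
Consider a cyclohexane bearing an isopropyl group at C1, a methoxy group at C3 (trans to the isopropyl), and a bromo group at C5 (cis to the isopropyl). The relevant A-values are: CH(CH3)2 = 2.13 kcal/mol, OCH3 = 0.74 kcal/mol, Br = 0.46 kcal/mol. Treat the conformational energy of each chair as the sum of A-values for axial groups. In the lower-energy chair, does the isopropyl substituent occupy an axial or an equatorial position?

Chair I (isopropyl axial, methoxy equatorial, bromo axial): E = 2.59 kcal/mol.
Chair II (isopropyl equatorial, methoxy axial, bromo equatorial): E = 0.74 kcal/mol.
Chair II is the more stable (lower-energy) conformer, and in that chair the isopropyl group is equatorial.

equatorial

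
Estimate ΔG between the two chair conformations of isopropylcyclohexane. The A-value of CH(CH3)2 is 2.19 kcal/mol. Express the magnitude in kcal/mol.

2.19 kcal/mol

A monosubstituted cyclohexane has one chair with the isopropyl group axial (E = A = 2.19 kcal/mol) and one with it equatorial (E = 0).
ΔE = 2.19 − 0 = 2.19 kcal/mol.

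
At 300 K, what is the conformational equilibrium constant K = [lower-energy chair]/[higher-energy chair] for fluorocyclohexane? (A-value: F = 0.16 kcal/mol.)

One chair has the fluoro group axial (E = 0.16 kcal/mol) and the other has it equatorial (E = 0).
ΔG = 0.16 kcal/mol between the two chairs.
K = exp(ΔG/RT) with R = 1.987×10⁻³ kcal mol⁻¹ K⁻¹ and T = 300 K gives K ≈ 1.31.

K ≈ 1.31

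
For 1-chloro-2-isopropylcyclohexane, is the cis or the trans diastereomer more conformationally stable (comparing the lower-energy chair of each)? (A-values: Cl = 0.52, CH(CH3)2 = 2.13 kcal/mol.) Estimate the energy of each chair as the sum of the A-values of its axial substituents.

trans

At 1,2 positions (parity opposite): cis → (a,e or e,a); trans → (e,e or a,a).
Best chair for cis: E = 0.52 kcal/mol; best chair for trans: E = 0.00 kcal/mol.
The trans isomer is lower by 0.52 kcal/mol.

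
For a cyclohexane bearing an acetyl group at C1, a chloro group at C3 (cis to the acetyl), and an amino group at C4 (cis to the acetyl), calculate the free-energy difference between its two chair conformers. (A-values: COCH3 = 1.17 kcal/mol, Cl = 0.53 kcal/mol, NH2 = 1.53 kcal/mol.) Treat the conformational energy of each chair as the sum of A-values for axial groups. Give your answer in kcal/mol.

Chair I (acetyl axial, chloro axial, amino equatorial): E = 1.70 kcal/mol.
Chair II (acetyl equatorial, chloro equatorial, amino axial): E = 1.53 kcal/mol.
ΔE = 1.70 − 1.53 = 0.17 kcal/mol; chair II is more stable.

0.17 kcal/mol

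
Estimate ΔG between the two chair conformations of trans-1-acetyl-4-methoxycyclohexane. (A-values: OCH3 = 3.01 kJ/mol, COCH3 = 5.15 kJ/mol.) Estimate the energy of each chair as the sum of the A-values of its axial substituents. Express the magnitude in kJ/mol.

C1 and C4 have opposite parity, so for the trans isomer the two substituents are e,e in one chair and a,a in the other.
Chair I (methoxy axial, acetyl axial): E = 8.16 kJ/mol.
Chair II (methoxy equatorial, acetyl equatorial): E = 0.00 kJ/mol.
ΔE = 8.16 − 0.00 = 8.16 kJ/mol; chair II is more stable.

8.16 kJ/mol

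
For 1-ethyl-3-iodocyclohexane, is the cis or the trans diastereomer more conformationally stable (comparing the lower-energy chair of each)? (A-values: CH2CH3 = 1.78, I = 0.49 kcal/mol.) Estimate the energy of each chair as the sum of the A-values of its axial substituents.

At 1,3 positions (parity same): cis → (e,e or a,a); trans → (a,e or e,a).
Best chair for cis: E = 0.00 kcal/mol; best chair for trans: E = 0.49 kcal/mol.
The cis isomer is lower by 0.49 kcal/mol.

cis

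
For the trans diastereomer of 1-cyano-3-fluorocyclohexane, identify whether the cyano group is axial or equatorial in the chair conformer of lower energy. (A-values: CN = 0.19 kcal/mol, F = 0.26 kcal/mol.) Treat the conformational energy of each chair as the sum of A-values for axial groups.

C1 and C3 have the same parity, so for the trans isomer the two substituents are one axial and one equatorial in each chair.
Chair I (cyano axial, fluoro equatorial): E = 0.19 kcal/mol.
Chair II (cyano equatorial, fluoro axial): E = 0.26 kcal/mol.
Chair I is the more stable (lower-energy) conformer, and in that chair the cyano group is axial.

axial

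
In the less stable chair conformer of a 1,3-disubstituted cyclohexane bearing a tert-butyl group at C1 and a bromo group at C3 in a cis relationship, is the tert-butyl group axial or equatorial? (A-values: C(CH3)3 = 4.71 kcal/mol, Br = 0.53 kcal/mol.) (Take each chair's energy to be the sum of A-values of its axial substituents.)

axial

C1 and C3 have the same parity, so for the cis isomer the two substituents are e,e in one chair and a,a in the other.
Chair I (tert-butyl axial, bromo axial): E = 5.24 kcal/mol.
Chair II (tert-butyl equatorial, bromo equatorial): E = 0.00 kcal/mol.
Chair I is the less stable (higher-energy) conformer, and in that chair the tert-butyl group is axial.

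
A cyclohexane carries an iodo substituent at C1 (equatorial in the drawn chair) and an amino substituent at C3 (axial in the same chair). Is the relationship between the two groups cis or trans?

C1 and C3 have the same parity, so their axial bonds point in the same direction.
With same-parity carbons, two substituents on the same face are both axial or both equatorial; opposite faces give one of each.
Here the groups are equatorial/axial → opposite face → trans.

trans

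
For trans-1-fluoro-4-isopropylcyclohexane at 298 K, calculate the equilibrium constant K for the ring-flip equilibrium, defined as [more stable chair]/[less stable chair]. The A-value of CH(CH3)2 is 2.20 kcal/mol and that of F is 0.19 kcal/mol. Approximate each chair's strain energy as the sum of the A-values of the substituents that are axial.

C1 and C4 have opposite parity, so for the trans isomer the two substituents are e,e in one chair and a,a in the other.
Chair I (isopropyl axial, fluoro axial): E = 2.39 kcal/mol; chair II (isopropyl equatorial, fluoro equatorial): E = 0.00 kcal/mol.
ΔG = 2.39 kcal/mol between the two chairs.
K = exp(ΔG/RT) with R = 1.987×10⁻³ kcal mol⁻¹ K⁻¹ and T = 298 K gives K ≈ 56.6.

K ≈ 56.6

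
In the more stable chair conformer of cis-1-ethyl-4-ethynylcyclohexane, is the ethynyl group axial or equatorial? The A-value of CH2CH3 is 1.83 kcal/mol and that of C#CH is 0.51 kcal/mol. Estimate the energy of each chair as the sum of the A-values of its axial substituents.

C1 and C4 have opposite parity, so for the cis isomer the two substituents are one axial and one equatorial in each chair.
Chair I (ethyl axial, ethynyl equatorial): E = 1.83 kcal/mol.
Chair II (ethyl equatorial, ethynyl axial): E = 0.51 kcal/mol.
Chair II is the more stable (lower-energy) conformer, and in that chair the ethynyl group is axial.

axial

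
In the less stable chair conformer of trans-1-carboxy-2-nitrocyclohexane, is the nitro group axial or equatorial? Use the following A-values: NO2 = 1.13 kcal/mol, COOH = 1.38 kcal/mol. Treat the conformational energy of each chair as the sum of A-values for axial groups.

axial

C1 and C2 have opposite parity, so for the trans isomer the two substituents are e,e in one chair and a,a in the other.
Chair I (nitro axial, carboxyl axial): E = 2.51 kcal/mol.
Chair II (nitro equatorial, carboxyl equatorial): E = 0.00 kcal/mol.
Chair I is the less stable (higher-energy) conformer, and in that chair the nitro group is axial.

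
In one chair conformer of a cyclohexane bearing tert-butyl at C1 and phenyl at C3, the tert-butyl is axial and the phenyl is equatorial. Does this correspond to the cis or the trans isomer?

trans

C1 and C3 have the same parity, so their axial bonds point in the same direction.
With same-parity carbons, two substituents on the same face are both axial or both equatorial; opposite faces give one of each.
Here the groups are axial/equatorial → opposite face → trans.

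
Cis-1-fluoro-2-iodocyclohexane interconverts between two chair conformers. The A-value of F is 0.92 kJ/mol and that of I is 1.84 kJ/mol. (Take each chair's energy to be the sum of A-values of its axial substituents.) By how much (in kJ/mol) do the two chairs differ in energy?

0.92 kJ/mol

C1 and C2 have opposite parity, so for the cis isomer the two substituents are one axial and one equatorial in each chair.
Chair I (fluoro axial, iodo equatorial): E = 0.92 kJ/mol.
Chair II (fluoro equatorial, iodo axial): E = 1.84 kJ/mol.
ΔE = 1.84 − 0.92 = 0.92 kJ/mol; chair I is more stable.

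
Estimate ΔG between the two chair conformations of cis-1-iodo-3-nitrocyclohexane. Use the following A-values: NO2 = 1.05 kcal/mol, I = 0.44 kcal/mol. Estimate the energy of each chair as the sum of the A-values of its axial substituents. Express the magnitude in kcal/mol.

1.49 kcal/mol

C1 and C3 have the same parity, so for the cis isomer the two substituents are e,e in one chair and a,a in the other.
Chair I (nitro axial, iodo axial): E = 1.49 kcal/mol.
Chair II (nitro equatorial, iodo equatorial): E = 0.00 kcal/mol.
ΔE = 1.49 − 0.00 = 1.49 kcal/mol; chair II is more stable.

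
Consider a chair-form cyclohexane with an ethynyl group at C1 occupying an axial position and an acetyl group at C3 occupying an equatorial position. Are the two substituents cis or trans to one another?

trans

C1 and C3 have the same parity, so their axial bonds point in the same direction.
With same-parity carbons, two substituents on the same face are both axial or both equatorial; opposite faces give one of each.
Here the groups are axial/equatorial → opposite face → trans.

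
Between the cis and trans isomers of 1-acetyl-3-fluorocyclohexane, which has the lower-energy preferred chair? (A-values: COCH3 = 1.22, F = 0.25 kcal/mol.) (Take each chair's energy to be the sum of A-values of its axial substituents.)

cis

At 1,3 positions (parity same): cis → (e,e or a,a); trans → (a,e or e,a).
Best chair for cis: E = 0.00 kcal/mol; best chair for trans: E = 0.25 kcal/mol.
The cis isomer is lower by 0.25 kcal/mol.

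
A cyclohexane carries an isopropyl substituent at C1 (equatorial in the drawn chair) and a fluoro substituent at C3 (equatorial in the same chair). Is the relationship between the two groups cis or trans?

cis

C1 and C3 have the same parity, so their axial bonds point in the same direction.
With same-parity carbons, two substituents on the same face are both axial or both equatorial; opposite faces give one of each.
Here the groups are equatorial/equatorial → same face → cis.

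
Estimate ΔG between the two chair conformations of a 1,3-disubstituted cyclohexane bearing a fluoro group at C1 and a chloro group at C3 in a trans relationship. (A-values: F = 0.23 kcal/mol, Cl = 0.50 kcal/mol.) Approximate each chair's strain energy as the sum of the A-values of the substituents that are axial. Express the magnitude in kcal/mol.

0.27 kcal/mol

C1 and C3 have the same parity, so for the trans isomer the two substituents are one axial and one equatorial in each chair.
Chair I (fluoro axial, chloro equatorial): E = 0.23 kcal/mol.
Chair II (fluoro equatorial, chloro axial): E = 0.50 kcal/mol.
ΔE = 0.50 − 0.23 = 0.27 kcal/mol; chair I is more stable.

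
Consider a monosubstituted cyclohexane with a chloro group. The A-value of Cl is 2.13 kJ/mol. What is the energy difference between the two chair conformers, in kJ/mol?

2.13 kJ/mol

A monosubstituted cyclohexane has one chair with the chloro group axial (E = A = 2.13 kJ/mol) and one with it equatorial (E = 0).
ΔE = 2.13 − 0 = 2.13 kJ/mol.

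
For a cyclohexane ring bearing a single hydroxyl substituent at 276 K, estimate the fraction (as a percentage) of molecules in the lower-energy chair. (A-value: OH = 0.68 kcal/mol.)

77.6%

One chair has the hydroxyl group axial (E = 0.68 kcal/mol) and the other has it equatorial (E = 0).
ΔG = 0.68 kcal/mol between the two chairs.
K = exp(ΔG/RT) with R = 1.987×10⁻³ kcal mol⁻¹ K⁻¹ and T = 276 K gives K ≈ 3.46.
Fraction in the lower-energy chair = K/(K+1) = 77.6%.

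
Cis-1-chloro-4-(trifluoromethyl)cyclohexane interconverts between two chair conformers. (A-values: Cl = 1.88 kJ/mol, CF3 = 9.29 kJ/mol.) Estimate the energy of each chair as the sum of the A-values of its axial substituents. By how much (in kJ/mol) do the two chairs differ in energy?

C1 and C4 have opposite parity, so for the cis isomer the two substituents are one axial and one equatorial in each chair.
Chair I (chloro axial, trifluoromethyl equatorial): E = 1.88 kJ/mol.
Chair II (chloro equatorial, trifluoromethyl axial): E = 9.29 kJ/mol.
ΔE = 9.29 − 1.88 = 7.41 kJ/mol; chair I is more stable.

7.41 kJ/mol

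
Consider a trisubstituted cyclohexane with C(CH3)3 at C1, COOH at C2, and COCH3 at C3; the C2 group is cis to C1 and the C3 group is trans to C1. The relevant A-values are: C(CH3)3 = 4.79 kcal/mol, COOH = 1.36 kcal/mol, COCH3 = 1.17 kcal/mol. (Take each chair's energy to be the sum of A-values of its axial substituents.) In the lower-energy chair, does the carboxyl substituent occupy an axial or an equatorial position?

Chair I (tert-butyl axial, carboxyl equatorial, acetyl equatorial): E = 4.79 kcal/mol.
Chair II (tert-butyl equatorial, carboxyl axial, acetyl axial): E = 2.53 kcal/mol.
Chair II is the more stable (lower-energy) conformer, and in that chair the carboxyl group is axial.

axial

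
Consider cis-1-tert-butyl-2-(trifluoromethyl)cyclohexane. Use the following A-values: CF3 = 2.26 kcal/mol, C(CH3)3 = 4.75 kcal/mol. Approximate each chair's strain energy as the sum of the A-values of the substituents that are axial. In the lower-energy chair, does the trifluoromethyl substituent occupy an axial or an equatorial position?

axial

C1 and C2 have opposite parity, so for the cis isomer the two substituents are one axial and one equatorial in each chair.
Chair I (trifluoromethyl axial, tert-butyl equatorial): E = 2.26 kcal/mol.
Chair II (trifluoromethyl equatorial, tert-butyl axial): E = 4.75 kcal/mol.
Chair I is the more stable (lower-energy) conformer, and in that chair the trifluoromethyl group is axial.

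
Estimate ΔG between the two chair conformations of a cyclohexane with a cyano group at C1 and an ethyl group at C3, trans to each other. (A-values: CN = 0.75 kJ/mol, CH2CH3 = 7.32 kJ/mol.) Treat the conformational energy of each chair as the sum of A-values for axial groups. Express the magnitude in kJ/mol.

C1 and C3 have the same parity, so for the trans isomer the two substituents are one axial and one equatorial in each chair.
Chair I (cyano axial, ethyl equatorial): E = 0.75 kJ/mol.
Chair II (cyano equatorial, ethyl axial): E = 7.32 kJ/mol.
ΔE = 7.32 − 0.75 = 6.57 kJ/mol; chair I is more stable.

6.57 kJ/mol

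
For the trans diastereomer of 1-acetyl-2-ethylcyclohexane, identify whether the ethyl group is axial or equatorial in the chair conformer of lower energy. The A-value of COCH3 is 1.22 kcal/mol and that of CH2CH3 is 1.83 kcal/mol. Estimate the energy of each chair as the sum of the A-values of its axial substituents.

C1 and C2 have opposite parity, so for the trans isomer the two substituents are e,e in one chair and a,a in the other.
Chair I (acetyl axial, ethyl axial): E = 3.05 kcal/mol.
Chair II (acetyl equatorial, ethyl equatorial): E = 0.00 kcal/mol.
Chair II is the more stable (lower-energy) conformer, and in that chair the ethyl group is equatorial.

equatorial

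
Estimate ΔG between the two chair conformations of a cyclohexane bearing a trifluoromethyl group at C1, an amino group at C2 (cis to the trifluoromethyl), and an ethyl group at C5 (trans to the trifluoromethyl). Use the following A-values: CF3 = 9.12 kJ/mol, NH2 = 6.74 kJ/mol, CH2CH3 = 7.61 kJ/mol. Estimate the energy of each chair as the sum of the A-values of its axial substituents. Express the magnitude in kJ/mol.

5.23 kJ/mol

Chair I (trifluoromethyl axial, amino equatorial, ethyl equatorial): E = 9.12 kJ/mol.
Chair II (trifluoromethyl equatorial, amino axial, ethyl axial): E = 14.35 kJ/mol.
ΔE = 14.35 − 9.12 = 5.23 kJ/mol; chair I is more stable.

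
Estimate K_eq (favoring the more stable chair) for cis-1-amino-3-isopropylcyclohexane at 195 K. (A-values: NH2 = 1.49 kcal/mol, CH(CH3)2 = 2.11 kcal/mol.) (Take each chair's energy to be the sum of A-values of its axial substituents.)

K ≈ 10842

C1 and C3 have the same parity, so for the cis isomer the two substituents are e,e in one chair and a,a in the other.
Chair I (amino axial, isopropyl axial): E = 3.60 kcal/mol; chair II (amino equatorial, isopropyl equatorial): E = 0.00 kcal/mol.
ΔG = 3.60 kcal/mol between the two chairs.
K = exp(ΔG/RT) with R = 1.987×10⁻³ kcal mol⁻¹ K⁻¹ and T = 195 K gives K ≈ 1.08e+04.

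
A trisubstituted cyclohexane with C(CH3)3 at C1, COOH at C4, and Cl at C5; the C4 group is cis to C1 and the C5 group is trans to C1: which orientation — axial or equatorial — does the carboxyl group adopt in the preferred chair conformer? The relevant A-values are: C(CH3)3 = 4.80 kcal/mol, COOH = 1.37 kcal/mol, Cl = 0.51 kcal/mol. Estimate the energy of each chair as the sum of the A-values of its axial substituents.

axial

Chair I (tert-butyl axial, carboxyl equatorial, chloro equatorial): E = 4.80 kcal/mol.
Chair II (tert-butyl equatorial, carboxyl axial, chloro axial): E = 1.88 kcal/mol.
Chair II is the more stable (lower-energy) conformer, and in that chair the carboxyl group is axial.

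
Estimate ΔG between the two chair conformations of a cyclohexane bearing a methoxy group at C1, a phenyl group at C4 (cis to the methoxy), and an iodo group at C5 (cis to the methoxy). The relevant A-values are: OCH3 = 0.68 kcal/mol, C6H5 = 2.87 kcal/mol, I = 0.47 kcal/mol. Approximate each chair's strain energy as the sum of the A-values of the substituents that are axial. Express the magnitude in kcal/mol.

Chair I (methoxy axial, phenyl equatorial, iodo axial): E = 1.15 kcal/mol.
Chair II (methoxy equatorial, phenyl axial, iodo equatorial): E = 2.87 kcal/mol.
ΔE = 2.87 − 1.15 = 1.72 kcal/mol; chair I is more stable.

1.72 kcal/mol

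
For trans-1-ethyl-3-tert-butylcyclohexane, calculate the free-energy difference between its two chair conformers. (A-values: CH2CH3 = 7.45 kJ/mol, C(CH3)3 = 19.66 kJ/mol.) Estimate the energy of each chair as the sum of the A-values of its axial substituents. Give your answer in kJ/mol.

12.21 kJ/mol

C1 and C3 have the same parity, so for the trans isomer the two substituents are one axial and one equatorial in each chair.
Chair I (ethyl axial, tert-butyl equatorial): E = 7.45 kJ/mol.
Chair II (ethyl equatorial, tert-butyl axial): E = 19.66 kJ/mol.
ΔE = 19.66 − 7.45 = 12.21 kJ/mol; chair I is more stable.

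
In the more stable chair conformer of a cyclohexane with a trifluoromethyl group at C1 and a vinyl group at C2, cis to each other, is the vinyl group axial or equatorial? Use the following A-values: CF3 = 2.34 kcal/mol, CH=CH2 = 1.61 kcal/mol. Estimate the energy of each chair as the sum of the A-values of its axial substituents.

axial

C1 and C2 have opposite parity, so for the cis isomer the two substituents are one axial and one equatorial in each chair.
Chair I (trifluoromethyl axial, vinyl equatorial): E = 2.34 kcal/mol.
Chair II (trifluoromethyl equatorial, vinyl axial): E = 1.61 kcal/mol.
Chair II is the more stable (lower-energy) conformer, and in that chair the vinyl group is axial.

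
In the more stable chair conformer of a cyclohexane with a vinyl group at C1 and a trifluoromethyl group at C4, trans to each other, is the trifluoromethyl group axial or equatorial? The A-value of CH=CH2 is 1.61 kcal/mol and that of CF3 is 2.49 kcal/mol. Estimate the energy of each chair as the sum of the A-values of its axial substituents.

equatorial

C1 and C4 have opposite parity, so for the trans isomer the two substituents are e,e in one chair and a,a in the other.
Chair I (vinyl axial, trifluoromethyl axial): E = 4.10 kcal/mol.
Chair II (vinyl equatorial, trifluoromethyl equatorial): E = 0.00 kcal/mol.
Chair II is the more stable (lower-energy) conformer, and in that chair the trifluoromethyl group is equatorial.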